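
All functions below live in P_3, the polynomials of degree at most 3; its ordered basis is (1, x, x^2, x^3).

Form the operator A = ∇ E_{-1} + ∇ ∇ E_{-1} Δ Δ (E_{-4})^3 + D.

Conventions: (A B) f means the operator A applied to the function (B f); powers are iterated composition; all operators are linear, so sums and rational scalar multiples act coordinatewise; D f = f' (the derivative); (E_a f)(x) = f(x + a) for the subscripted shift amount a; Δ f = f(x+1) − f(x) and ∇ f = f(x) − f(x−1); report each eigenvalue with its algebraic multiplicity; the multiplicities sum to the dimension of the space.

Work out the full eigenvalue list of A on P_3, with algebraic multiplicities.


λ = 0 (multiplicity 4)

image of 1: 0
image of x: 2
image of x^2: 4x - 3
image of x^3: 6x^2 - 9x + 7
the matrix is upper triangular; its diagonal is (0, 0, 0, 0)
for a triangular matrix the eigenvalues are the diagonal entries, with algebraic multiplicity their repetition count


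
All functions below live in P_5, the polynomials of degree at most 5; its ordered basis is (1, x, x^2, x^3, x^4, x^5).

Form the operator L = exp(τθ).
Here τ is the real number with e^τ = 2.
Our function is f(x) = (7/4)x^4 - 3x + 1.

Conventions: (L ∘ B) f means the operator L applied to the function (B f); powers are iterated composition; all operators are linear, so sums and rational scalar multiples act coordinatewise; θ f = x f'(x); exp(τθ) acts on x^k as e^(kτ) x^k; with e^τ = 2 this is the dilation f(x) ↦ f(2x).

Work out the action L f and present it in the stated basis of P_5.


the result is g(x) = 28x^4 - 6x + 1

exp(τθ) x^k = e^(kτ) x^k; with e^τ = 2 this sends x^k to 2^k x^k
x ↦ 2 x
x^4 ↦ 16 x^4
applying this coordinatewise to f: exp(τθ) f = 28x^4 - 6x + 1


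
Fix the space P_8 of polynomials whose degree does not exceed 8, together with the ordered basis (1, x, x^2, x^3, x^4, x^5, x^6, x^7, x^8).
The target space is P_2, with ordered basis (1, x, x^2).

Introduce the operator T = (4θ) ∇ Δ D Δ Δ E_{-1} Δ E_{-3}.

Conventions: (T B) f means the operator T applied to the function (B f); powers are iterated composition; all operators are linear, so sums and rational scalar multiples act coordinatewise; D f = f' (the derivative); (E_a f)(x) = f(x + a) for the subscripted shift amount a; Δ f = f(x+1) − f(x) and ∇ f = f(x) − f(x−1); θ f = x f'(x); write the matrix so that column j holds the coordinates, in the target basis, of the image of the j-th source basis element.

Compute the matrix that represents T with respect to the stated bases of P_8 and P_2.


the matrix is [[0, 0, 0, 0, 0, 0, 0, 0, 0]; [0, 0, 0, 0, 0, 0, 0, 20160, -403200]; [0, 0, 0, 0, 0, 0, 0, 0, 161280]] (rows listed top to bottom)

image of 1: 0
image of x: 0
image of x^2: 0
image of x^3: 0
image of x^4: 0
image of x^5: 0
image of x^6: 0
image of x^7: 20160x
image of x^8: 161280x^2 - 403200x
each image's coordinates form column j of the matrix


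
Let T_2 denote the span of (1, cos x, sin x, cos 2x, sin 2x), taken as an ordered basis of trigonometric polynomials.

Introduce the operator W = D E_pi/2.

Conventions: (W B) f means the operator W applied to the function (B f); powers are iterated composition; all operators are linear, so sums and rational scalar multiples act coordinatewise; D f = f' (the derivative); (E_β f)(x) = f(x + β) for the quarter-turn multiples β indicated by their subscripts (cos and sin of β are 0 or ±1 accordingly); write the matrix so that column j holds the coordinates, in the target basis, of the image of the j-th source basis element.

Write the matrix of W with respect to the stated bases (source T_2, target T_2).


the matrix is [[0, 0, 0, 0, 0]; [0, -1, 0, 0, 0]; [0, 0, -1, 0, 0]; [0, 0, 0, 0, -2]; [0, 0, 0, 2, 0]] (rows listed top to bottom)

image of 1: 0
image of cos x: -cos x
image of sin x: -sin x
image of cos 2x: 2sin 2x
image of sin 2x: -2cos 2x
each image's coordinates form column j of the matrix


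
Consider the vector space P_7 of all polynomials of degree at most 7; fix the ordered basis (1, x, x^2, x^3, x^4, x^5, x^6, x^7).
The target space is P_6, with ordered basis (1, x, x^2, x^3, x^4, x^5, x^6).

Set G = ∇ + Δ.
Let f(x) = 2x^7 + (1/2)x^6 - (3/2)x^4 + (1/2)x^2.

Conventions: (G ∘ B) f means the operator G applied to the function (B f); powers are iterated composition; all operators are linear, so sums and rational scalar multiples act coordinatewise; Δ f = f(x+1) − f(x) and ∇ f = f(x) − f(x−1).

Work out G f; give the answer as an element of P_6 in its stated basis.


the result is g(x) = 28x^6 + 6x^5 + 140x^4 + 8x^3 + 84x^2 - 4x + 4

∇ f = 14x^6 - 39x^5 + (125/2)x^4 - 66x^3 + (87/2)x^2 - 16x + 5/2
Δ f = 14x^6 + 45x^5 + (155/2)x^4 + 74x^3 + (81/2)x^2 + 12x + 3/2
(∇ + Δ) f = 28x^6 + 6x^5 + 140x^4 + 8x^3 + 84x^2 - 4x + 4


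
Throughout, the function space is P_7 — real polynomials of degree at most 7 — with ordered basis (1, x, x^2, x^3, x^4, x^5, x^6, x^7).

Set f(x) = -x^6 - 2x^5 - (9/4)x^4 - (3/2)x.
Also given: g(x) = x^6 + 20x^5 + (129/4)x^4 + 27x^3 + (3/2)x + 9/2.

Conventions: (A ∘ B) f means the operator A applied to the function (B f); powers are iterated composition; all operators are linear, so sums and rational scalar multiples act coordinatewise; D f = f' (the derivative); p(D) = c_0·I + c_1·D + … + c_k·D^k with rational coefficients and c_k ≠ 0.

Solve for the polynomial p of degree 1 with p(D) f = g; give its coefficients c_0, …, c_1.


D^0 f = -x^6 - 2x^5 - (9/4)x^4 - (3/2)x
D^1 f = -6x^5 - 10x^4 - 9x^3 - 3/2
matching coefficients of g against c_0 f + c_1 Df + … from the top degree down determines the c_i
solution: c_0 = -1, c_1 = -3

p(D) = -I − 3·D, i.e. c_0 = -1, c_1 = -3


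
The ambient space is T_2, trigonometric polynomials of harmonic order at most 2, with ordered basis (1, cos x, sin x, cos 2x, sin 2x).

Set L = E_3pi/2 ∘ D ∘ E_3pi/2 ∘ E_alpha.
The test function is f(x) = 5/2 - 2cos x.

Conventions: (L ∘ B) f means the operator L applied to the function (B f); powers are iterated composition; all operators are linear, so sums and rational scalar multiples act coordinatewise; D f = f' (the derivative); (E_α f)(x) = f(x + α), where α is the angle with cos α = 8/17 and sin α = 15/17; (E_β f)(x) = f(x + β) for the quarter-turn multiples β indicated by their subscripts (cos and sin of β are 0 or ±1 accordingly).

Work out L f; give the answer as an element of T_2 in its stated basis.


the image equals g(x) = -(30/17)cos x - (16/17)sin x

E_alpha f = 5/2 - (16/17)cos x + (30/17)sin x
E_3pi/2 E_alpha f = 5/2 - (30/17)cos x - (16/17)sin x
D E_3pi/2 E_alpha f = -(16/17)cos x + (30/17)sin x
E_3pi/2 D E_3pi/2 E_alpha f = -(30/17)cos x - (16/17)sin x


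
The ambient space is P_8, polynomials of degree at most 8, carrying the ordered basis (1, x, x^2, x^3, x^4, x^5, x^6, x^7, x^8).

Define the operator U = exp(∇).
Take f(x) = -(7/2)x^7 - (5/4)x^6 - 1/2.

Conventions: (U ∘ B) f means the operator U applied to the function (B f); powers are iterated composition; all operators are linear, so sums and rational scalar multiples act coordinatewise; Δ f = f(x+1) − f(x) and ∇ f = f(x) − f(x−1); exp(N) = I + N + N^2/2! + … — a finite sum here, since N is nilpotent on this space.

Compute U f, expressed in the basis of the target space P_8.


order-1 term: -(49/2)x^6 + 66x^5 - (415/4)x^4 + (195/2)x^3 - (219/4)x^2 + 17x - 9/4
order-2 term: -(147/2)x^5 + (1395/4)x^4 - (1565/2)x^3 + (3885/4)x^2 - 647x + 727/4
order-3 term: -(245/2)x^4 + 710x^3 - 1725x^2 + (4035/2)x - 941
order-4 term: -(245/2)x^3 + (2865/4)x^2 - (3035/2)x + 4575/4
order-5 term: -(147/2)x^2 + 360x - 1885/4
order-6 term: -(49/2)x + 289/4
order-7 term: -7/2
the series for exp(∇) f terminates at order 7
exp(∇) f = -(7/2)x^7 - (103/4)x^6 - (15/2)x^5 + (245/2)x^4 - (195/2)x^3 - (663/4)x^2 + (411/2)x - 83/4

the image equals g(x) = -(7/2)x^7 - (103/4)x^6 - (15/2)x^5 + (245/2)x^4 - (195/2)x^3 - (663/4)x^2 + (411/2)x - 83/4


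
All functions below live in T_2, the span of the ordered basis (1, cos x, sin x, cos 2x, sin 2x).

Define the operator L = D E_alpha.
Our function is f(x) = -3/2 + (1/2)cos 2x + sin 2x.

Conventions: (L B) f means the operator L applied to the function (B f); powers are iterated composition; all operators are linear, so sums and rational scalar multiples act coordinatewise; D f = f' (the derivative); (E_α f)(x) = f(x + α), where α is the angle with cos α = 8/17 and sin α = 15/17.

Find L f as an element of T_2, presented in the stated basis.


the image equals g(x) = -(562/289)cos 2x - (319/289)sin 2x

E_alpha f = -3/2 + (319/578)cos 2x - (281/289)sin 2x
D E_alpha f = -(562/289)cos 2x - (319/289)sin 2x


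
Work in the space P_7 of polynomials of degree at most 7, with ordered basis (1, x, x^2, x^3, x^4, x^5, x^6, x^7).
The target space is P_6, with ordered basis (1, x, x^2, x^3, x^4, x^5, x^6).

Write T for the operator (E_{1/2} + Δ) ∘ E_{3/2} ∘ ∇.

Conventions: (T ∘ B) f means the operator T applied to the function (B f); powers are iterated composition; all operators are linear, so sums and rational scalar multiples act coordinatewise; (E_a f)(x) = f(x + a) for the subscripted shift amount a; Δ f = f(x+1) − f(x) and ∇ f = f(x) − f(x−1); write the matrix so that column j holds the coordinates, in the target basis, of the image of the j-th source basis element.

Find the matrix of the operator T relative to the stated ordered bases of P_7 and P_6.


image of 1: 0
image of x: 1
image of x^2: 2x + 5
image of x^3: 3x^2 + 15x + 16
image of x^4: 4x^3 + 30x^2 + 64x + 44
image of x^5: 5x^4 + 50x^3 + 160x^2 + 220x + 227/2
image of x^6: 6x^5 + 75x^4 + 320x^3 + 660x^2 + 681x + 2275/8
image of x^7: 7x^6 + 105x^5 + 560x^4 + 1540x^3 + (4767/2)x^2 + (15925/8)x + 11251/16
each image's coordinates form column j of the matrix

the matrix is [[0, 1, 5, 16, 44, 227/2, 2275/8, 11251/16]; [0, 0, 2, 15, 64, 220, 681, 15925/8]; [0, 0, 0, 3, 30, 160, 660, 4767/2]; [0, 0, 0, 0, 4, 50, 320, 1540]; [0, 0, 0, 0, 0, 5, 75, 560]; [0, 0, 0, 0, 0, 0, 6, 105]; [0, 0, 0, 0, 0, 0, 0, 7]] (rows listed top to bottom)


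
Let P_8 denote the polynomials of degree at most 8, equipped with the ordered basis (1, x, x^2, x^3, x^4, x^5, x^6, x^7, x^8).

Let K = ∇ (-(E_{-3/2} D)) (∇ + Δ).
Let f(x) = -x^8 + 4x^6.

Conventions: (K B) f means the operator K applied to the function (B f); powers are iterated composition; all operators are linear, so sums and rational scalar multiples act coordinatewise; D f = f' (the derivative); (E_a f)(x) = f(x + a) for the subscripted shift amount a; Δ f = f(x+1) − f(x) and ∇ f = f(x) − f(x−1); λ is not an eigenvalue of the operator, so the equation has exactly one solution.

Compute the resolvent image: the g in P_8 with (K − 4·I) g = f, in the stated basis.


the result is g(x) = (1/4)x^8 - x^6 - 42x^5 + 420x^4 - 1795x^3 + 5310x^2 - (118597/8)x + 93213/4

write g with unknown coordinates in the stated basis and equate coefficients in (K − 4·I) g = f
solving from the highest basis element down gives g = (1/4)x^8 - x^6 - 42x^5 + 420x^4 - 1795x^3 + 5310x^2 - (118597/8)x + 93213/4
check: K g = -168x^5 + 1680x^4 - 7180x^3 + 21240x^2 - (118597/2)x + 93213
so K g − 4·g = -x^8 + 4x^6 = f ✓


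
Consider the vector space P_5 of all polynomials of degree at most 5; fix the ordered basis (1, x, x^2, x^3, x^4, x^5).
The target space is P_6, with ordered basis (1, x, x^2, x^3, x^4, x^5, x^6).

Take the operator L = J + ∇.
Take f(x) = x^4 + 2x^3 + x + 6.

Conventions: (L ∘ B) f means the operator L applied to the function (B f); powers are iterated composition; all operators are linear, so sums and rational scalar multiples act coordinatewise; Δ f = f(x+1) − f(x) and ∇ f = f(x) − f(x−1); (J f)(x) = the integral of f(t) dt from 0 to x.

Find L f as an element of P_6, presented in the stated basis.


J f = (1/5)x^5 + (1/2)x^4 + (1/2)x^2 + 6x
∇ f = 4x^3 - 2x + 2
(J + ∇) f = (1/5)x^5 + (1/2)x^4 + 4x^3 + (1/2)x^2 + 4x + 2

g(x) = (1/5)x^5 + (1/2)x^4 + 4x^3 + (1/2)x^2 + 4x + 2


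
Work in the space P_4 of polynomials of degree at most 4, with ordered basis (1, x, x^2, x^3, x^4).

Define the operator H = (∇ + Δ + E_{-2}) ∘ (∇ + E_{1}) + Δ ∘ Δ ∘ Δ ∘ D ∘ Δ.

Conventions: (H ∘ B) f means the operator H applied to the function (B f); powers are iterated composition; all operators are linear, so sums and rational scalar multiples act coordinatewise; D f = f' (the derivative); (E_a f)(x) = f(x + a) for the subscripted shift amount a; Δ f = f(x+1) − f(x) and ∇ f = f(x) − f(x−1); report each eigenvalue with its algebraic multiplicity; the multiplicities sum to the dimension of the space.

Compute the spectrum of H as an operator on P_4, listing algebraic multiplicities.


λ = 1 (multiplicity 5)

image of 1: 1
image of x: x + 2
image of x^2: x^2 + 4x + 4
image of x^3: x^3 + 6x^2 + 12x + 20
image of x^4: x^4 + 8x^3 + 24x^2 + 80x - 32
the matrix is upper triangular; its diagonal is (1, 1, 1, 1, 1)
for a triangular matrix the eigenvalues are the diagonal entries, with algebraic multiplicity their repetition count


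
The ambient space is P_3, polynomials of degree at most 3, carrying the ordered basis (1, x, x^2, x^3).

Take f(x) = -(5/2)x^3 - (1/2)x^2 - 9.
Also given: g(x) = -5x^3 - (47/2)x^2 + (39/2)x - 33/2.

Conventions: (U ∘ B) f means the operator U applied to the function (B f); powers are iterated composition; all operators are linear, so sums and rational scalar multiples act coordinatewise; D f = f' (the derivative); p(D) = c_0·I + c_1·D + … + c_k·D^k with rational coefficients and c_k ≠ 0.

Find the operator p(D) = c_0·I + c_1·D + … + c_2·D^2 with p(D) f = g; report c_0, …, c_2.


D^0 f = -(5/2)x^3 - (1/2)x^2 - 9
D^1 f = -(15/2)x^2 - x
D^2 f = -15x - 1
matching coefficients of g against c_0 f + c_1 Df + … from the top degree down determines the c_i
solution: c_0 = 2, c_1 = 3, c_2 = -3/2

c_0 = 2, c_1 = 3, c_2 = -3/2


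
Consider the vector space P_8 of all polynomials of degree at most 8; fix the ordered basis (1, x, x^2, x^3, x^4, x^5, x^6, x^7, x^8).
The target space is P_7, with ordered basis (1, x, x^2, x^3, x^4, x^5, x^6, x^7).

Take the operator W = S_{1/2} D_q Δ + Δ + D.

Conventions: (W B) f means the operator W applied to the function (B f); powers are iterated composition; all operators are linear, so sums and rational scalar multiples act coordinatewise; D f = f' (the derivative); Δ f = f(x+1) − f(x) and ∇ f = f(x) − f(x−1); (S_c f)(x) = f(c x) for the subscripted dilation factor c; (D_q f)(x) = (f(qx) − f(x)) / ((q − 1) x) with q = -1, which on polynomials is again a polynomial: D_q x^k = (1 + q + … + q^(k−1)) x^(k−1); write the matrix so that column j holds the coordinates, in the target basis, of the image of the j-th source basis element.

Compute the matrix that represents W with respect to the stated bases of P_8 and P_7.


the matrix is [[0, 2, 3, 4, 5, 6, 7, 8, 9]; [0, 0, 4, 3, 4, 5, 6, 7, 8]; [0, 0, 0, 6, 7, 25/2, 20, 119/4, 42]; [0, 0, 0, 0, 8, 10, 20, 35, 56]; [0, 0, 0, 0, 0, 10, 123/8, 581/16, 147/2]; [0, 0, 0, 0, 0, 0, 12, 21, 56]; [0, 0, 0, 0, 0, 0, 0, 14, 225/8]; [0, 0, 0, 0, 0, 0, 0, 0, 16]] (rows listed top to bottom)

image of 1: 0
image of x: 2
image of x^2: 4x + 3
image of x^3: 6x^2 + 3x + 4
image of x^4: 8x^3 + 7x^2 + 4x + 5
image of x^5: 10x^4 + 10x^3 + (25/2)x^2 + 5x + 6
image of x^6: 12x^5 + (123/8)x^4 + 20x^3 + 20x^2 + 6x + 7
image of x^7: 14x^6 + 21x^5 + (581/16)x^4 + 35x^3 + (119/4)x^2 + 7x + 8
image of x^8: 16x^7 + (225/8)x^6 + 56x^5 + (147/2)x^4 + 56x^3 + 42x^2 + 8x + 9
each image's coordinates form column j of the matrix


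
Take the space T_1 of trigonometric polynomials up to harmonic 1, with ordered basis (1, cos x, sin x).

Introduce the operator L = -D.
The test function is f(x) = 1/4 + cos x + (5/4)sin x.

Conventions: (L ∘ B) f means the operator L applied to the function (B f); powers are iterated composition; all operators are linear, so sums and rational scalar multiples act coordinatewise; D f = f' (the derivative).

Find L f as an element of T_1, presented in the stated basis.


g(x) = -(5/4)cos x + sin x

D f = (5/4)cos x - sin x
(-D) f = -(5/4)cos x + sin x


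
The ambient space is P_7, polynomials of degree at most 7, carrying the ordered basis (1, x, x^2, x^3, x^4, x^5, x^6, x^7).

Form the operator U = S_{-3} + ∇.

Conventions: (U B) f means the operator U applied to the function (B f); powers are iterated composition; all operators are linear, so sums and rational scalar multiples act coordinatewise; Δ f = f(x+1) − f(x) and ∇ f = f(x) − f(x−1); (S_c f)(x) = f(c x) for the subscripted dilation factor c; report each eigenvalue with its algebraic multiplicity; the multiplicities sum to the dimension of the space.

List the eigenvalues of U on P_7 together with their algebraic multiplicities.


λ = -2187 (multiplicity 1), λ = -243 (multiplicity 1), λ = -27 (multiplicity 1), λ = -3 (multiplicity 1), λ = 1 (multiplicity 1), λ = 9 (multiplicity 1), λ = 81 (multiplicity 1), λ = 729 (multiplicity 1)

image of 1: 1
image of x: -3x + 1
image of x^2: 9x^2 + 2x - 1
image of x^3: -27x^3 + 3x^2 - 3x + 1
image of x^4: 81x^4 + 4x^3 - 6x^2 + 4x - 1
image of x^5: -243x^5 + 5x^4 - 10x^3 + 10x^2 - 5x + 1
image of x^6: 729x^6 + 6x^5 - 15x^4 + 20x^3 - 15x^2 + 6x - 1
image of x^7: -2187x^7 + 7x^6 - 21x^5 + 35x^4 - 35x^3 + 21x^2 - 7x + 1
the matrix is upper triangular; its diagonal is (1, -3, 9, -27, 81, -243, 729, -2187)
for a triangular matrix the eigenvalues are the diagonal entries, with algebraic multiplicity their repetition count


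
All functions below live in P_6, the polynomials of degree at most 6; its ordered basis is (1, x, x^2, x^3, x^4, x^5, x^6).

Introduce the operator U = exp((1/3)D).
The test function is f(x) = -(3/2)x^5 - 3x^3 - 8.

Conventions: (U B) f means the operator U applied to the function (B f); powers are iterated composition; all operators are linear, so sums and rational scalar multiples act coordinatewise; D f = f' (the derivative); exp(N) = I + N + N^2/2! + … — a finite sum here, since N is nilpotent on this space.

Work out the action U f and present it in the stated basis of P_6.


order-1 term: -(5/2)x^4 - 3x^2
order-2 term: -(5/3)x^3 - x
order-3 term: -(5/9)x^2 - 1/9
order-4 term: -(5/54)x
order-5 term: -1/162
the series for exp((1/3)D) f terminates at order 5
exp((1/3)D) f = -(3/2)x^5 - (5/2)x^4 - (14/3)x^3 - (32/9)x^2 - (59/54)x - 1315/162

the image equals g(x) = -(3/2)x^5 - (5/2)x^4 - (14/3)x^3 - (32/9)x^2 - (59/54)x - 1315/162


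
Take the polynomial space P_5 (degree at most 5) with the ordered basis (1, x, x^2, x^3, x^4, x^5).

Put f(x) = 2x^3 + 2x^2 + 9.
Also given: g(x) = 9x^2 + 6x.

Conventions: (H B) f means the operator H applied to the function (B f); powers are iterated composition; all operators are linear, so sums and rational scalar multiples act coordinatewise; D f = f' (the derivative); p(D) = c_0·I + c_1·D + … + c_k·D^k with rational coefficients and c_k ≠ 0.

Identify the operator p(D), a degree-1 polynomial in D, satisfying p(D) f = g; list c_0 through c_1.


p(D) = (3/2)·D, i.e. c_0 = 0, c_1 = 3/2

D^0 f = 2x^3 + 2x^2 + 9
D^1 f = 6x^2 + 4x
matching coefficients of g against c_0 f + c_1 Df + … from the top degree down determines the c_i
solution: c_0 = 0, c_1 = 3/2


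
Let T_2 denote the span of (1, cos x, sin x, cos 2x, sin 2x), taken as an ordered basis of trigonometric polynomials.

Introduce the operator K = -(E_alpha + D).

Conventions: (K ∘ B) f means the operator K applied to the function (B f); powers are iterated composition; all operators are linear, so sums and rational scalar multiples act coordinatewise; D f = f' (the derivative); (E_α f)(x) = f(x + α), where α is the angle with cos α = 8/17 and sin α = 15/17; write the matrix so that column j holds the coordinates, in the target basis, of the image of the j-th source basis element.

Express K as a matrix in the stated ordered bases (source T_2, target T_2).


image of 1: -1
image of cos x: -(8/17)cos x + (32/17)sin x
image of sin x: -(32/17)cos x - (8/17)sin x
image of cos 2x: (161/289)cos 2x + (818/289)sin 2x
image of sin 2x: -(818/289)cos 2x + (161/289)sin 2x
each image's coordinates form column j of the matrix

the matrix is [[-1, 0, 0, 0, 0]; [0, -8/17, -32/17, 0, 0]; [0, 32/17, -8/17, 0, 0]; [0, 0, 0, 161/289, -818/289]; [0, 0, 0, 818/289, 161/289]] (rows listed top to bottom)


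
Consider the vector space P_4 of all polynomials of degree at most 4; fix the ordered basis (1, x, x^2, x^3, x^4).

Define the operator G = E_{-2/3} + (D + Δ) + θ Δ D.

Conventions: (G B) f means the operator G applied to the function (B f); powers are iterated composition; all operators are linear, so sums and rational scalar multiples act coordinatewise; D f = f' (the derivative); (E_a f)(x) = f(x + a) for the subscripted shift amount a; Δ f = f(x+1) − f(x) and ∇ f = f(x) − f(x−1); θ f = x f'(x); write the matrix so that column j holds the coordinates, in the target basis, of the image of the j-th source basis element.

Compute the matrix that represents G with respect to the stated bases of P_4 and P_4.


image of 1: 1
image of x: x + 4/3
image of x^2: x^2 + (8/3)x + 13/9
image of x^3: x^3 + 4x^2 + (31/3)x + 19/27
image of x^4: x^4 + (16/3)x^3 + (98/3)x^2 + (400/27)x + 97/81
each image's coordinates form column j of the matrix

the matrix is [[1, 4/3, 13/9, 19/27, 97/81]; [0, 1, 8/3, 31/3, 400/27]; [0, 0, 1, 4, 98/3]; [0, 0, 0, 1, 16/3]; [0, 0, 0, 0, 1]] (rows listed top to bottom)


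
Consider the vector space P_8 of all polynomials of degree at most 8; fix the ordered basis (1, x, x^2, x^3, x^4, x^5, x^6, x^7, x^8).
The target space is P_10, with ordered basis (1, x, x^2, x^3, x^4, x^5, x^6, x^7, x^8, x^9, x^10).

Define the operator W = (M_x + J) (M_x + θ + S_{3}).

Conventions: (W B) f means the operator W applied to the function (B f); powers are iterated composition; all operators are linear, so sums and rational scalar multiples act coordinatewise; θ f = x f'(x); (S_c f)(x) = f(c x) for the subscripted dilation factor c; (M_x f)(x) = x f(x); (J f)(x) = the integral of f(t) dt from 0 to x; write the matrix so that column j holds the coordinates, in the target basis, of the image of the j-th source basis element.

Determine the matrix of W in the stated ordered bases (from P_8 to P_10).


the matrix is [[0, 0, 0, 0, 0, 0, 0, 0, 0]; [2, 0, 0, 0, 0, 0, 0, 0, 0]; [3/2, 6, 0, 0, 0, 0, 0, 0, 0]; [0, 4/3, 44/3, 0, 0, 0, 0, 0, 0]; [0, 0, 5/4, 75/2, 0, 0, 0, 0, 0]; [0, 0, 0, 6/5, 102, 0, 0, 0, 0]; [0, 0, 0, 0, 7/6, 868/3, 0, 0, 0]; [0, 0, 0, 0, 0, 8/7, 840, 0, 0]; [0, 0, 0, 0, 0, 0, 9/8, 9873/4, 0]; [0, 0, 0, 0, 0, 0, 0, 10/9, 65690/9]; [0, 0, 0, 0, 0, 0, 0, 0, 11/10]] (rows listed top to bottom)

image of 1: (3/2)x^2 + 2x
image of x: (4/3)x^3 + 6x^2
image of x^2: (5/4)x^4 + (44/3)x^3
image of x^3: (6/5)x^5 + (75/2)x^4
image of x^4: (7/6)x^6 + 102x^5
image of x^5: (8/7)x^7 + (868/3)x^6
image of x^6: (9/8)x^8 + 840x^7
image of x^7: (10/9)x^9 + (9873/4)x^8
image of x^8: (11/10)x^10 + (65690/9)x^9
each image's coordinates form column j of the matrix


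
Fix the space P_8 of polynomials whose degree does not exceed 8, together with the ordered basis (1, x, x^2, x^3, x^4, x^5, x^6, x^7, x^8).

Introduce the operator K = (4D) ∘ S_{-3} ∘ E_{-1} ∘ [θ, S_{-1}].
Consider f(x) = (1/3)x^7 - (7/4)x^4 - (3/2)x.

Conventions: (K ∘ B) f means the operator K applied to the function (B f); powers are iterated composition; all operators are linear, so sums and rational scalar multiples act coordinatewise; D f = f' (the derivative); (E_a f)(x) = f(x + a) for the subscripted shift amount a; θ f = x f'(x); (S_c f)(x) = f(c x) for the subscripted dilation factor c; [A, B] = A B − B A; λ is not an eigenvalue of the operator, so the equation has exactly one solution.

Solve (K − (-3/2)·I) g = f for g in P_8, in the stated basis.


g(x) = (2/9)x^7 - (7/6)x^4 - x

write g with unknown coordinates in the stated basis and equate coefficients in (K − (-3/2)·I) g = f
solving from the highest basis element down gives g = (2/9)x^7 - (7/6)x^4 - x
check: K g = 0
so K g − (-3/2)·g = (1/3)x^7 - (7/4)x^4 - (3/2)x = f ✓


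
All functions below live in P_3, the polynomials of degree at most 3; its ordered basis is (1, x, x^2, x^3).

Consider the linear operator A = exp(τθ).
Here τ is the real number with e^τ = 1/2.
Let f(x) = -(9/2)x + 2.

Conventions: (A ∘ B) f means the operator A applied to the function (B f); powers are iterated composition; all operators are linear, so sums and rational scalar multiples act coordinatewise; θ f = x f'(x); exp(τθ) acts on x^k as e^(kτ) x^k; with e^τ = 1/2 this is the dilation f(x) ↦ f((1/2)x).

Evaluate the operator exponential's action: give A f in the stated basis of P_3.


the image equals g(x) = -(9/4)x + 2

exp(τθ) x^k = e^(kτ) x^k; with e^τ = 1/2 this sends x^k to (1/2)^k x^k
x ↦ 1/2 x
applying this coordinatewise to f: exp(τθ) f = -(9/4)x + 2


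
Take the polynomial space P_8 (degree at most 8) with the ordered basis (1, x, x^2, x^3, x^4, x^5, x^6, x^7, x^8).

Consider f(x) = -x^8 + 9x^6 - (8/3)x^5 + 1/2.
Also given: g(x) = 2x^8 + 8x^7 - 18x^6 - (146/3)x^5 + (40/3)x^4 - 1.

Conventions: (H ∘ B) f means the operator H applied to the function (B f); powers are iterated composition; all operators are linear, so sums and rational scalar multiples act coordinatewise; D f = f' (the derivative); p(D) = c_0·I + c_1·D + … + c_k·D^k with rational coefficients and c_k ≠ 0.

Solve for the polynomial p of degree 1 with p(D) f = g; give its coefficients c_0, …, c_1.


D^0 f = -x^8 + 9x^6 - (8/3)x^5 + 1/2
D^1 f = -8x^7 + 54x^5 - (40/3)x^4
matching coefficients of g against c_0 f + c_1 Df + … from the top degree down determines the c_i
solution: c_0 = -2, c_1 = -1

p(D) = -2·I − D, i.e. c_0 = -2, c_1 = -1


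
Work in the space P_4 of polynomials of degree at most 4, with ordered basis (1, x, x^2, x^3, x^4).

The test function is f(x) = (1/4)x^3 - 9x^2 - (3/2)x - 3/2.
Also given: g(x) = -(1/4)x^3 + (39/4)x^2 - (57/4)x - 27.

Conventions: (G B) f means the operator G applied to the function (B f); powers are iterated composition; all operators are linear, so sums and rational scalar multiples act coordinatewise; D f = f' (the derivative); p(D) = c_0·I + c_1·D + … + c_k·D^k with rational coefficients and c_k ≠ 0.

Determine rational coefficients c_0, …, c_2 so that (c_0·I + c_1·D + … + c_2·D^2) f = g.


D^0 f = (1/4)x^3 - 9x^2 - (3/2)x - 3/2
D^1 f = (3/4)x^2 - 18x - 3/2
D^2 f = (3/2)x - 18
matching coefficients of g against c_0 f + c_1 Df + … from the top degree down determines the c_i
solution: c_0 = -1, c_1 = 1, c_2 = 3/2

c_0 = -1, c_1 = 1, c_2 = 3/2


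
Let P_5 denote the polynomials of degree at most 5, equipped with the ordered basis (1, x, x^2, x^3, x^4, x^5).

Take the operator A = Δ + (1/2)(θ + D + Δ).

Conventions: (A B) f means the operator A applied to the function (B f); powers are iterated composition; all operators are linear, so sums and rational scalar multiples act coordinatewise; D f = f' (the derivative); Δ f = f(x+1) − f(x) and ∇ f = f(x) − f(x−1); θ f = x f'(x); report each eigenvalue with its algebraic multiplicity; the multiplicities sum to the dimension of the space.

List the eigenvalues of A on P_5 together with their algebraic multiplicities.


λ = 0 (multiplicity 1), λ = 1/2 (multiplicity 1), λ = 1 (multiplicity 1), λ = 3/2 (multiplicity 1), λ = 2 (multiplicity 1), λ = 5/2 (multiplicity 1)

image of 1: 0
image of x: (1/2)x + 2
image of x^2: x^2 + 4x + 3/2
image of x^3: (3/2)x^3 + 6x^2 + (9/2)x + 3/2
image of x^4: 2x^4 + 8x^3 + 9x^2 + 6x + 3/2
image of x^5: (5/2)x^5 + 10x^4 + 15x^3 + 15x^2 + (15/2)x + 3/2
the matrix is upper triangular; its diagonal is (0, 1/2, 1, 3/2, 2, 5/2)
for a triangular matrix the eigenvalues are the diagonal entries, with algebraic multiplicity their repetition count


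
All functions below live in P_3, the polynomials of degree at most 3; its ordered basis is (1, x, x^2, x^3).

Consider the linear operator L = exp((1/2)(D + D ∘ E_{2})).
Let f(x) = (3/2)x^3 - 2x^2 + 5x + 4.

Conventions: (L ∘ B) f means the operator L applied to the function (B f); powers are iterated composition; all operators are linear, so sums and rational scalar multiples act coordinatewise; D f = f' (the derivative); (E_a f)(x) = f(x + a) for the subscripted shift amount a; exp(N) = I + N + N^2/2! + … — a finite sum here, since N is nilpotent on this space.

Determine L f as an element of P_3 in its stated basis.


order-1 term: (9/2)x^2 + 5x + 10
order-2 term: (9/2)x + 7
order-3 term: 3/2
the series for exp((1/2)(D + D ∘ E_{2})) f terminates at order 3
exp((1/2)(D + D ∘ E_{2})) f = (3/2)x^3 + (5/2)x^2 + (29/2)x + 45/2

g(x) = (3/2)x^3 + (5/2)x^2 + (29/2)x + 45/2


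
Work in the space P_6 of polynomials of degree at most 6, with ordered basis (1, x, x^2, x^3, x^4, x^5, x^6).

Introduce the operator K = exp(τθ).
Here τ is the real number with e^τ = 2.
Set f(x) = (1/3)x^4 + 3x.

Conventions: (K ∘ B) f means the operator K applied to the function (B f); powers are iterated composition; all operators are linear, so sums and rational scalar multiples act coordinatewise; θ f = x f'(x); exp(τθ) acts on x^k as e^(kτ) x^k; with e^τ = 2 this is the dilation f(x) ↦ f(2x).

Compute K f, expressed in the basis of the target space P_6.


exp(τθ) x^k = e^(kτ) x^k; with e^τ = 2 this sends x^k to 2^k x^k
x ↦ 2 x
x^4 ↦ 16 x^4
applying this coordinatewise to f: exp(τθ) f = (16/3)x^4 + 6x

the image equals g(x) = (16/3)x^4 + 6x


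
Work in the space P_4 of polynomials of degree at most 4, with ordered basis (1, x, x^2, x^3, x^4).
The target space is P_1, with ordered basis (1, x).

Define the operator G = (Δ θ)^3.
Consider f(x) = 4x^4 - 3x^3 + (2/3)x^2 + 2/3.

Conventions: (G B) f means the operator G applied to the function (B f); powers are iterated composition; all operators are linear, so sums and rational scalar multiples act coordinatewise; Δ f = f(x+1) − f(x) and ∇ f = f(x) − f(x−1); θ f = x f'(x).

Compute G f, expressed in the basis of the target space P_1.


θ f = 16x^4 - 9x^3 + (4/3)x^2
Δ θ f = 64x^3 + 69x^2 + (119/3)x + 25/3
θ (Δ θ) f = 192x^3 + 138x^2 + (119/3)x
Δ θ (Δ θ) f = 576x^2 + 852x + 1109/3
θ (Δ θ) (Δ θ) f = 1152x^2 + 852x
Δ θ (Δ θ) (Δ θ) f = 2304x + 2004

the result is g(x) = 2304x + 2004


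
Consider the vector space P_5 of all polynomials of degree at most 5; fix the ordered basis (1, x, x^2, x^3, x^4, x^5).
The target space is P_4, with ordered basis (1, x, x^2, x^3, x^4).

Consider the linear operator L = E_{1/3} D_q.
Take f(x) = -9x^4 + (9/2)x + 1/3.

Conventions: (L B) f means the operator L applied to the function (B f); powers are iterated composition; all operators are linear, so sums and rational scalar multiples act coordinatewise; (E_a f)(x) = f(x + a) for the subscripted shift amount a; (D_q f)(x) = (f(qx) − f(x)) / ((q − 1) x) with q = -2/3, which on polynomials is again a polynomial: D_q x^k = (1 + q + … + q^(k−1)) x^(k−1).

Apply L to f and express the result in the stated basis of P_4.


the image equals g(x) = -(13/3)x^3 - (13/3)x^2 - (13/9)x + 703/162

D_q f = -(13/3)x^3 + 9/2
E_{1/3} D_q f = -(13/3)x^3 - (13/3)x^2 - (13/9)x + 703/162


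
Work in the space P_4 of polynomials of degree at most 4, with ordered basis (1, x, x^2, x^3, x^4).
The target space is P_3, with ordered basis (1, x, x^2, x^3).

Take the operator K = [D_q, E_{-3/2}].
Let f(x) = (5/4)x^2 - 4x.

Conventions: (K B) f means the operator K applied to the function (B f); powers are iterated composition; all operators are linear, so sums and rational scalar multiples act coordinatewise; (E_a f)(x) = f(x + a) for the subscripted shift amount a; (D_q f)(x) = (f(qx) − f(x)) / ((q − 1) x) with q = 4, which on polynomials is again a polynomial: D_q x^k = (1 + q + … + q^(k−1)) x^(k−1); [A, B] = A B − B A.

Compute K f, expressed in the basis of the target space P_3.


the image equals g(x) = 45/8

E_{-3/2} f = (5/4)x^2 - (31/4)x + 141/16
D_q E_{-3/2} f = (25/4)x - 31/4
D_q f = (25/4)x - 4
E_{-3/2} D_q f = (25/4)x - 107/8
[D_q, E_{-3/2}] f = 45/8


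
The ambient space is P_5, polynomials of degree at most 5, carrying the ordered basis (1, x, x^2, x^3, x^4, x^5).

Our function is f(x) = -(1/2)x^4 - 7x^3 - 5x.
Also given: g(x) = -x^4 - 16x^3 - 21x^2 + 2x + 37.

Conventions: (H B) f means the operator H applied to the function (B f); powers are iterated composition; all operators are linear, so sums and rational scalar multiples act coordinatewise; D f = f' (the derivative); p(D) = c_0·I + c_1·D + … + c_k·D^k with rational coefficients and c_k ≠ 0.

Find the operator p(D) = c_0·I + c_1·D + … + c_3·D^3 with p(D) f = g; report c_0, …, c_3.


D^0 f = -(1/2)x^4 - 7x^3 - 5x
D^1 f = -2x^3 - 21x^2 - 5
D^2 f = -6x^2 - 42x
D^3 f = -12x - 42
matching coefficients of g against c_0 f + c_1 Df + … from the top degree down determines the c_i
solution: c_0 = 2, c_1 = 1, c_2 = 0, c_3 = -1

p(D) = 2·I + D − D^3, i.e. c_0 = 2, c_1 = 1, c_2 = 0, c_3 = -1


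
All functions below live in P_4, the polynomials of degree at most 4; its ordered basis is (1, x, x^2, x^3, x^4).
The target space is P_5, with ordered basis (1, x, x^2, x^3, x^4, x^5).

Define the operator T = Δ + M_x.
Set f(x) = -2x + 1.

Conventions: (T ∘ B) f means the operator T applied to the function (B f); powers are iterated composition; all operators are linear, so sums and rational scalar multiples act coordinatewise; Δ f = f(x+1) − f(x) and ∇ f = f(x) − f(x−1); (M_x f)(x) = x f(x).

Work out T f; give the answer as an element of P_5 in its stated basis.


the result is g(x) = -2x^2 + x - 2

Δ f = -2
M_x f = -2x^2 + x
(Δ + M_x) f = -2x^2 + x - 2


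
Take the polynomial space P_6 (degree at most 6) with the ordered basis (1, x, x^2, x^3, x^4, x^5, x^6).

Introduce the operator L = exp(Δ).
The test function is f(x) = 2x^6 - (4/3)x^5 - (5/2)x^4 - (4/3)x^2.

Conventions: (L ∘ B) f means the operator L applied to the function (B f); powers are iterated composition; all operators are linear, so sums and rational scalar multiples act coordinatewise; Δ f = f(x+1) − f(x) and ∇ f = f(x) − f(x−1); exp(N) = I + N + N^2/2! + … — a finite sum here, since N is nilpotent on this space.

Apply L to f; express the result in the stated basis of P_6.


order-1 term: 12x^5 + (70/3)x^4 + (50/3)x^3 + (5/3)x^2 - (22/3)x - 19/6
order-2 term: 30x^4 + (320/3)x^3 + 155x^2 + (310/3)x + 139/6
order-3 term: 40x^3 + (500/3)x^2 + 250x + 395/3
order-4 term: 30x^2 + (340/3)x + 685/6
order-5 term: 12x + 86/3
order-6 term: 2
the series for exp(Δ) f terminates at order 6
exp(Δ) f = 2x^6 + (32/3)x^5 + (305/6)x^4 + (490/3)x^3 + 352x^2 + (1414/3)x + 593/2

the image equals g(x) = 2x^6 + (32/3)x^5 + (305/6)x^4 + (490/3)x^3 + 352x^2 + (1414/3)x + 593/2


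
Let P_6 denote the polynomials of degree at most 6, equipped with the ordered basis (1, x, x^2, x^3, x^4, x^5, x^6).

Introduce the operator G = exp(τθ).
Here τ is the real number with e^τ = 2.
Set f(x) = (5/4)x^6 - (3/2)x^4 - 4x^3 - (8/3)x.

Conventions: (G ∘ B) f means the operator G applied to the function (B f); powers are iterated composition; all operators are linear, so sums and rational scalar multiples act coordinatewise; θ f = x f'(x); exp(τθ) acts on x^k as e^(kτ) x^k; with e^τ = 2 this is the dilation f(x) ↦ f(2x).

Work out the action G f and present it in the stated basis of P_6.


the image equals g(x) = 80x^6 - 24x^4 - 32x^3 - (16/3)x

exp(τθ) x^k = e^(kτ) x^k; with e^τ = 2 this sends x^k to 2^k x^k
x ↦ 2 x
x^3 ↦ 8 x^3
x^4 ↦ 16 x^4
x^6 ↦ 64 x^6
applying this coordinatewise to f: exp(τθ) f = 80x^6 - 24x^4 - 32x^3 - (16/3)x


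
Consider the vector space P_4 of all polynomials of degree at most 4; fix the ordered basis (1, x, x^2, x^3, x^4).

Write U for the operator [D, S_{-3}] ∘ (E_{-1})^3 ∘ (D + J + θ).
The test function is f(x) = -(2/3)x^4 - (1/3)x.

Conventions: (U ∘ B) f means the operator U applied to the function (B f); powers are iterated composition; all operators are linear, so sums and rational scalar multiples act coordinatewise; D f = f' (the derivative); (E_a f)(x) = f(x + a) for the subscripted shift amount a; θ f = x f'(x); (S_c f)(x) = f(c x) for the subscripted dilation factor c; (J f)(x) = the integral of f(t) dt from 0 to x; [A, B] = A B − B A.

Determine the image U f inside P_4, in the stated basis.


D f = -(8/3)x^3 - 1/3
J f = -(2/15)x^5 - (1/6)x^2
θ f = -(8/3)x^4 - (1/3)x
(D + J + θ) f = -(2/15)x^5 - (8/3)x^4 - (8/3)x^3 - (1/6)x^2 - (1/3)x - 1/3
E_{-1} (D + J + θ) f = -(2/15)x^5 - 2x^4 + (20/3)x^3 - (41/6)x^2 + 2x - 1/30
E_{-1} E_{-1} (D + J + θ) f = -(2/15)x^5 - (4/3)x^4 + (40/3)x^3 - (75/2)x^2 + 43x - 87/5
E_{-1} E_{-1} E_{-1} (D + J + θ) f = -(2/15)x^5 - (2/3)x^4 + (52/3)x^3 - (505/6)x^2 + (488/3)x - 3373/30
S_{-3} (E_{-1})^3 (D + J + θ) f = (162/5)x^5 - 54x^4 - 468x^3 - (1515/2)x^2 - 488x - 3373/30
D S_{-3} (E_{-1})^3 (D + J + θ) f = 162x^4 - 216x^3 - 1404x^2 - 1515x - 488
D (E_{-1})^3 (D + J + θ) f = -(2/3)x^4 - (8/3)x^3 + 52x^2 - (505/3)x + 488/3
S_{-3} D (E_{-1})^3 (D + J + θ) f = -54x^4 + 72x^3 + 468x^2 + 505x + 488/3
[D, S_{-3}] (E_{-1})^3 (D + J + θ) f = 216x^4 - 288x^3 - 1872x^2 - 2020x - 1952/3

the image equals g(x) = 216x^4 - 288x^3 - 1872x^2 - 2020x - 1952/3


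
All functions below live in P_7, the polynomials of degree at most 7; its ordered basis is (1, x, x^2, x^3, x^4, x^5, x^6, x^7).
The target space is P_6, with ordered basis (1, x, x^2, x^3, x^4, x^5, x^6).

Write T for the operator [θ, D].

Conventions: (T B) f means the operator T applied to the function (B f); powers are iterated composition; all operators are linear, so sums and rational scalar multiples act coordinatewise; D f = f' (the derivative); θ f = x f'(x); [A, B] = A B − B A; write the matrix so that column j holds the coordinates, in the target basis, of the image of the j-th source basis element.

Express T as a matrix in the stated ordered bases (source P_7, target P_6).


image of 1: 0
image of x: -1
image of x^2: -2x
image of x^3: -3x^2
image of x^4: -4x^3
image of x^5: -5x^4
image of x^6: -6x^5
image of x^7: -7x^6
each image's coordinates form column j of the matrix

the matrix is [[0, -1, 0, 0, 0, 0, 0, 0]; [0, 0, -2, 0, 0, 0, 0, 0]; [0, 0, 0, -3, 0, 0, 0, 0]; [0, 0, 0, 0, -4, 0, 0, 0]; [0, 0, 0, 0, 0, -5, 0, 0]; [0, 0, 0, 0, 0, 0, -6, 0]; [0, 0, 0, 0, 0, 0, 0, -7]] (rows listed top to bottom)


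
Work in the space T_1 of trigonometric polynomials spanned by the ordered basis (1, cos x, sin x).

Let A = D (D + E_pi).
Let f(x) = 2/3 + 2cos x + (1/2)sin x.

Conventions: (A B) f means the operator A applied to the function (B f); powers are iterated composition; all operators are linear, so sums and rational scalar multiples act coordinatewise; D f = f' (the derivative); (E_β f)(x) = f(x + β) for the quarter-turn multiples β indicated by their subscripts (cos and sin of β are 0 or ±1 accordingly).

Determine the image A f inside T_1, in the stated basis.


the image equals g(x) = -(5/2)cos x + (3/2)sin x

D f = (1/2)cos x - 2sin x
E_pi f = 2/3 - 2cos x - (1/2)sin x
(D + E_pi) f = 2/3 - (3/2)cos x - (5/2)sin x
D (D + E_pi) f = -(5/2)cos x + (3/2)sin x


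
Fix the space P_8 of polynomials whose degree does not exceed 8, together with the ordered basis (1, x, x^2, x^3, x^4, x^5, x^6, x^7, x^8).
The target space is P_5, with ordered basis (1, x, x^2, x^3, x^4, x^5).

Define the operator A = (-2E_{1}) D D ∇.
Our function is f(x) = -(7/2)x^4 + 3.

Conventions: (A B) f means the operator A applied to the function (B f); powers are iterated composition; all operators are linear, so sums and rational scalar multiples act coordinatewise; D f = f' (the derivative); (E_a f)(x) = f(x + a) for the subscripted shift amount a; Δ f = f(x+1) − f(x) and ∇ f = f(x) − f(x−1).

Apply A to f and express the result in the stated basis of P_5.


∇ f = -14x^3 + 21x^2 - 14x + 7/2
D ∇ f = -42x^2 + 42x - 14
D D ∇ f = -84x + 42
E_{1} (D D ∇) f = -84x - 42
(-2E_{1}) (D D ∇) f = 168x + 84

g(x) = 168x + 84
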